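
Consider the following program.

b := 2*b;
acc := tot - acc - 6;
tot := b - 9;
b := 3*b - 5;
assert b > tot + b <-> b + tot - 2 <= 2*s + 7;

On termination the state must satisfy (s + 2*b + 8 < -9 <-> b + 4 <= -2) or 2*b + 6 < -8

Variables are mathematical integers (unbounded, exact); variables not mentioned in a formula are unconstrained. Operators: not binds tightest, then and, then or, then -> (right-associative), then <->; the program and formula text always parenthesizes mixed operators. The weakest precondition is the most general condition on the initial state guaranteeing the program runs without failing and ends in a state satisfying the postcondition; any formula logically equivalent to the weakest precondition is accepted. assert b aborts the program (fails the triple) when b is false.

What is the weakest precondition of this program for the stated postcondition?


Working backward. After the program, the postcondition (s + 2*b + 8 < -9 <-> b + 4 <= -2) or 2*b + 6 < -8 must hold; in canonical form it is (2*b + s < -17 <-> b <= -6) or 2*b < -14.
Before assert b > tot + b <-> b + tot - 2 <= 2*s + 7: (tot < 0 <-> b + tot <= 2*s + 9) and ((2*b + s < -17 <-> b <= -6) or 2*b < -14)
Before b := 3*b - 5: (tot < 0 <-> 3*b + tot <= 2*s + 14) and ((6*b + s < -7 <-> 3*b <= -1) or 6*b < -4)
Before tot := b - 9: (b < 9 <-> 4*b <= 2*s + 23) and ((6*b + s < -7 <-> 3*b <= -1) or 6*b < -4)
Before acc := tot - acc - 6: (b < 9 <-> 4*b <= 2*s + 23) and ((6*b + s < -7 <-> 3*b <= -1) or 6*b < -4)
Before b := 2*b: (2*b < 9 <-> 8*b <= 2*s + 23) and ((12*b + s < -7 <-> 6*b <= -1) or 12*b < -4)
Answer: WP = (2*b < 9 <-> 8*b <= 2*s + 23) and ((12*b + s < -7 <-> 6*b <= -1) or 12*b < -4)


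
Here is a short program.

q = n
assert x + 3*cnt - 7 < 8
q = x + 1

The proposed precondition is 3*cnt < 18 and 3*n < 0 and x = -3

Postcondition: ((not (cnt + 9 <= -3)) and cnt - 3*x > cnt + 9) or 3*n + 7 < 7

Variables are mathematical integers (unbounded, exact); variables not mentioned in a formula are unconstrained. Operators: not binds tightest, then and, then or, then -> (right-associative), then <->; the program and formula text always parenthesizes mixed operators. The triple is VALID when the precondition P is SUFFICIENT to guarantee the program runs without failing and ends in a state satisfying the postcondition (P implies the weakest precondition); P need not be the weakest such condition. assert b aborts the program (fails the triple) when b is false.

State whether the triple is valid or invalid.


Working backward. After the program, the postcondition ((not (cnt + 9 <= -3)) and cnt - 3*x > cnt + 9) or 3*n + 7 < 7 must hold; in canonical form it is ((not (cnt <= -12)) and 3*x < -9) or 3*n < 0.
Before q := x + 1: ((not (cnt <= -12)) and 3*x < -9) or 3*n < 0
Before assert x + 3*cnt - 7 < 8: 3*cnt + x < 15 and (((not (cnt <= -12)) and 3*x < -9) or 3*n < 0)
Before q := n: 3*cnt + x < 15 and (((not (cnt <= -12)) and 3*x < -9) or 3*n < 0)
The weakest precondition is 3*cnt + x < 15 and (((not (cnt <= -12)) and 3*x < -9) or 3*n < 0).
Check whether 3*cnt < 18 and 3*n < 0 and x = -3 implies it.
Every state satisfying the precondition satisfies the weakest precondition: the implication holds.
Answer: valid


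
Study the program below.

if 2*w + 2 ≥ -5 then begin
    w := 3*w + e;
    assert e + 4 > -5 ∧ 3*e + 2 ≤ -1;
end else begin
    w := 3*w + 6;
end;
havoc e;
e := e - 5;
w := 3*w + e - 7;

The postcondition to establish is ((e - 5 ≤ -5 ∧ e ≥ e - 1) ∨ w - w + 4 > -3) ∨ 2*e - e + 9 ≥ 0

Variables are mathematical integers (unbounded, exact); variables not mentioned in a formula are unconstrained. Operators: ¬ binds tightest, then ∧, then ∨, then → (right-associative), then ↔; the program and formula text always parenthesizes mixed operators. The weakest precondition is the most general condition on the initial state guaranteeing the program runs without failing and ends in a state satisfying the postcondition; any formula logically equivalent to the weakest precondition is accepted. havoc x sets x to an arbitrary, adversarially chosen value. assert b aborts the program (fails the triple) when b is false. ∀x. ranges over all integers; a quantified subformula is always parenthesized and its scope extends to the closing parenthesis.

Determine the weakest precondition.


Working backward. After the program, the postcondition ((e - 5 ≤ -5 ∧ e ≥ e - 1) ∨ w - w + 4 > -3) ∨ 2*e - e + 9 ≥ 0 must hold; in canonical form it is true.
Before w := 3*w + e - 7: true
Before e := e - 5: true
Before havoc e: true
Then branch requires e > -9 ∧ 3*e ≤ -3; else branch requires true.
Before the if: 2*w ≥ -7 → (e > -9 ∧ 3*e ≤ -3)
Answer: WP = 2*w ≥ -7 → (e > -9 ∧ 3*e ≤ -3)


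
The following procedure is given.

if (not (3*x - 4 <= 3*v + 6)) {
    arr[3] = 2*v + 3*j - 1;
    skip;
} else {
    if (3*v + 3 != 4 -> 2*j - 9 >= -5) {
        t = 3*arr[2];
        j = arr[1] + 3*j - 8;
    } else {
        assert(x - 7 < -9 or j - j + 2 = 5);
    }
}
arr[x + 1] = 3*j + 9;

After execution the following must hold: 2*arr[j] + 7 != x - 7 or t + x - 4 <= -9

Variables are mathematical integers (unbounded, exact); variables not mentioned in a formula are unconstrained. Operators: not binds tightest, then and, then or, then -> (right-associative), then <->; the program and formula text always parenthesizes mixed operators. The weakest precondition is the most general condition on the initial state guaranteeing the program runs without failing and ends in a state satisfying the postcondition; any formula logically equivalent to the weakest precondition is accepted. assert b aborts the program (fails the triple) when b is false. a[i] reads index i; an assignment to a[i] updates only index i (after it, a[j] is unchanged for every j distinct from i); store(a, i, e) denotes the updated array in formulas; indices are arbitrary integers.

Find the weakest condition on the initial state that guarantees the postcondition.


Working backward. After the program, the postcondition 2*arr[j] + 7 != x - 7 or t + x - 4 <= -9 must hold; in canonical form it is 2*arr[j] != x - 14 or t + x <= -5.
Before arr[x + 1] := 3*j + 9: 2*store(arr, x + 1, 3*j + 9)[j] != x - 14 or t + x <= -5
Then branch requires 2*store(store(arr, 3, 3*j + 2*v - 1), x + 1, 3*j + 9)[j] != x - 14 or t + x <= -5; else branch requires ((3*v != 1 -> 2*j >= 4) -> (2*store(arr, x + 1, 3*arr[1] + 9*j - 15)[arr[1] + 3*j - 8] != x - 14 or 3*arr[2] + x <= -5)) and ((not (3*v != 1 -> 2*j >= 4)) -> (x < -2 and (2*store(arr, x + 1, 3*j + 9)[j] != x - 14 or t + x <= -5))).
Before the if: ((not (3*x <= 3*v + 10)) -> (2*store(store(arr, 3, 3*j + 2*v - 1), x + 1, 3*j + 9)[j] != x - 14 or t + x <= -5)) and (3*x <= 3*v + 10 -> (((3*v != 1 -> 2*j >= 4) -> (2*store(arr, x + 1, 3*arr[1] + 9*j - 15)[arr[1] + 3*j - 8] != x - 14 or 3*arr[2] + x <= -5)) and ((not (3*v != 1 -> 2*j >= 4)) -> (x < -2 and (2*store(arr, x + 1, 3*j + 9)[j] != x - 14 or t + x <= -5)))))
Answer: WP = ((not (3*x <= 3*v + 10)) -> (2*store(store(arr, 3, 3*j + 2*v - 1), x + 1, 3*j + 9)[j] != x - 14 or t + x <= -5)) and (3*x <= 3*v + 10 -> (((3*v != 1 -> 2*j >= 4) -> (2*store(arr, x + 1, 3*arr[1] + 9*j - 15)[arr[1] + 3*j - 8] != x - 14 or 3*arr[2] + x <= -5)) and ((not (3*v != 1 -> 2*j >= 4)) -> (x < -2 and (2*store(arr, x + 1, 3*j + 9)[j] != x - 14 or t + x <= -5)))))


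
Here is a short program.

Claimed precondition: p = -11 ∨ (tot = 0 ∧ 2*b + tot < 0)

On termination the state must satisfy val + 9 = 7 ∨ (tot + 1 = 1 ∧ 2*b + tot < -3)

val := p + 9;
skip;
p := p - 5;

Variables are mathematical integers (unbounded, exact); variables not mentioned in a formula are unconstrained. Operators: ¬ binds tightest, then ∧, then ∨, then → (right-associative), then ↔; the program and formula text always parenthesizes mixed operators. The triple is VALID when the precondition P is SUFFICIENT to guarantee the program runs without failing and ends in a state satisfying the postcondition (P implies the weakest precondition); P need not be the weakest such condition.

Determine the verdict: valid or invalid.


Working backward. After the program, the postcondition val + 9 = 7 ∨ (tot + 1 = 1 ∧ 2*b + tot < -3) must hold; in canonical form it is val = -2 ∨ (tot = 0 ∧ 2*b + tot < -3).
Before p := p - 5: val = -2 ∨ (tot = 0 ∧ 2*b + tot < -3)
Before skip: val = -2 ∨ (tot = 0 ∧ 2*b + tot < -3)
Before val := p + 9: p = -11 ∨ (tot = 0 ∧ 2*b + tot < -3)
The weakest precondition is p = -11 ∨ (tot = 0 ∧ 2*b + tot < -3).
Check whether p = -11 ∨ (tot = 0 ∧ 2*b + tot < 0) implies it.
Countermodel: at the initial state b = -1, p = -10, tot = 0, the precondition holds but the weakest precondition fails.
Answer: invalid


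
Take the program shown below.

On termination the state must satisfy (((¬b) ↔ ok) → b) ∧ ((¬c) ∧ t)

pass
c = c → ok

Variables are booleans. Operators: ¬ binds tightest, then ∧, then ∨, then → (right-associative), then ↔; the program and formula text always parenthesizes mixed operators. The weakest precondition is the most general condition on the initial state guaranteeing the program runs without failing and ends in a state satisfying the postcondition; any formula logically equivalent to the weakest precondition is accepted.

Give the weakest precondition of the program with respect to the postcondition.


Working backward. After the program, the postcondition (((¬b) ↔ ok) → b) ∧ ((¬c) ∧ t) must hold; in canonical form it is (((¬b) ↔ ok) → b) ∧ (¬c) ∧ t.
Before c := c → ok: (((¬b) ↔ ok) → b) ∧ (¬(c → ok)) ∧ t
Before skip: (((¬b) ↔ ok) → b) ∧ (¬(c → ok)) ∧ t
Answer: WP = (((¬b) ↔ ok) → b) ∧ (¬(c → ok)) ∧ t


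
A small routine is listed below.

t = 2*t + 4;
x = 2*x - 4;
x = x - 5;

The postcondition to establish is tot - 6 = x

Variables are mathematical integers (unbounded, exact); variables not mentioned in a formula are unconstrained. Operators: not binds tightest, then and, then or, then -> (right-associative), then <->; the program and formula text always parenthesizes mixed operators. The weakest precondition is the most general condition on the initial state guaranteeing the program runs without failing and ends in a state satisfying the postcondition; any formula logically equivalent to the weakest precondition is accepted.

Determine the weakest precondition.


Working backward. After the program, the postcondition tot - 6 = x must hold; in canonical form it is tot = x + 6.
Before x := x - 5: tot = x + 1
Before x := 2*x - 4: tot = 2*x - 3
Before t := 2*t + 4: tot = 2*x - 3
Answer: WP = tot = 2*x - 3


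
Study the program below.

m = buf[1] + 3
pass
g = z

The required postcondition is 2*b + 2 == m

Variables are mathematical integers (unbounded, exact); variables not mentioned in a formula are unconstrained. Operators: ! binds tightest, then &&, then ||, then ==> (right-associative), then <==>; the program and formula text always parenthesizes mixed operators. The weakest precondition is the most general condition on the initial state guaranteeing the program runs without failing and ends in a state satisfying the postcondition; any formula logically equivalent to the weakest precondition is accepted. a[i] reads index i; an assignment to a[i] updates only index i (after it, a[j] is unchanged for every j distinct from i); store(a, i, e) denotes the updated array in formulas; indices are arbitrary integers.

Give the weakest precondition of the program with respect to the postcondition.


Working backward. After the program, the postcondition 2*b + 2 == m must hold; in canonical form it is 2*b == m - 2.
Before g := z: 2*b == m - 2
Before skip: 2*b == m - 2
Before m := buf[1] + 3: 2*b == buf[1] + 1
Answer: WP = 2*b == buf[1] + 1


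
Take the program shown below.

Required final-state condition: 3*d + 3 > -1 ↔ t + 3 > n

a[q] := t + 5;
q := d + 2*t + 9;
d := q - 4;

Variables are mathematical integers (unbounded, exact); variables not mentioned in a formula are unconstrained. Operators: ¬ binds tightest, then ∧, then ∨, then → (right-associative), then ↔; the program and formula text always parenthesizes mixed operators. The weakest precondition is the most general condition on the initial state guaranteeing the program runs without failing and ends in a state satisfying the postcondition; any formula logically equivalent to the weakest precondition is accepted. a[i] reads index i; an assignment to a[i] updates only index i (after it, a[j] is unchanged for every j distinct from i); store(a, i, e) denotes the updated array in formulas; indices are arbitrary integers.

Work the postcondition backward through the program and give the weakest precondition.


Working backward. After the program, the postcondition 3*d + 3 > -1 ↔ t + 3 > n must hold; in canonical form it is 3*d > -4 ↔ t > n - 3.
Before d := q - 4: 3*q > 8 ↔ t > n - 3
Before q := d + 2*t + 9: 3*d + 6*t > -19 ↔ t > n - 3
Before a[q] := t + 5: 3*d + 6*t > -19 ↔ t > n - 3
Answer: WP = 3*d + 6*t > -19 ↔ t > n - 3


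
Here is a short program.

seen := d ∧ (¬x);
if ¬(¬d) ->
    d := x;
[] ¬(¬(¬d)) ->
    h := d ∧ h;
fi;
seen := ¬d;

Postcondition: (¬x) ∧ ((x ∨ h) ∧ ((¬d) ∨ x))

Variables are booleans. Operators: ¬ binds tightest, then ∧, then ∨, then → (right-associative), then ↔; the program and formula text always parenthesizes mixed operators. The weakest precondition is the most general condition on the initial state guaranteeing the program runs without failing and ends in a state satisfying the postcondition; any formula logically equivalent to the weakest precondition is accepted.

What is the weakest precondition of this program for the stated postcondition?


Working backward. After the program, the postcondition (¬x) ∧ ((x ∨ h) ∧ ((¬d) ∨ x)) must hold; in canonical form it is (¬x) ∧ (x ∨ h) ∧ ((¬d) ∨ x).
Before seen := ¬d: (¬x) ∧ (x ∨ h) ∧ ((¬d) ∨ x)
Then branch requires (¬x) ∧ (x ∨ h); else branch requires (¬x) ∧ (x ∨ (d ∧ h)) ∧ ((¬d) ∨ x).
Before the if: (d → ((¬x) ∧ (x ∨ h))) ∧ ((¬d) → ((¬x) ∧ (x ∨ (d ∧ h)) ∧ ((¬d) ∨ x)))
Before seen := d ∧ (¬x): (d → ((¬x) ∧ (x ∨ h))) ∧ ((¬d) → ((¬x) ∧ (x ∨ (d ∧ h)) ∧ ((¬d) ∨ x)))
Answer: WP = (d → ((¬x) ∧ (x ∨ h))) ∧ ((¬d) → ((¬x) ∧ (x ∨ (d ∧ h)) ∧ ((¬d) ∨ x)))


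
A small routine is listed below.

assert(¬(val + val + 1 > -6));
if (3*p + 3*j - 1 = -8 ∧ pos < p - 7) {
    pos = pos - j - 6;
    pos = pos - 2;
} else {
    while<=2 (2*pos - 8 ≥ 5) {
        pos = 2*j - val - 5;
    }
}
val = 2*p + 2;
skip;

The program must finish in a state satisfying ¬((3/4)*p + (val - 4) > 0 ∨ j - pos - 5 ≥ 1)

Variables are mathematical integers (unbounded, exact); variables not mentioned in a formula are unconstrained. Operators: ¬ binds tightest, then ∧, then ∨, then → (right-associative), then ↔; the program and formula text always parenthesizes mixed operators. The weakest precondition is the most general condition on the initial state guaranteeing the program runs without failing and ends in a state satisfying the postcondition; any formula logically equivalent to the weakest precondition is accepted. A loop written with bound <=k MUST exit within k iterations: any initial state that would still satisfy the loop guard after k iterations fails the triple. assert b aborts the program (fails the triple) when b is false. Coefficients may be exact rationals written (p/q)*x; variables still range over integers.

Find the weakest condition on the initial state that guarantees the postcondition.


Working backward. After the program, the postcondition ¬((3/4)*p + (val - 4) > 0 ∨ j - pos - 5 ≥ 1) must hold; in canonical form it is ¬((3/4)*p + val > 4 ∨ j ≥ pos + 6).
Before skip: ¬((3/4)*p + val > 4 ∨ j ≥ pos + 6)
Before val := 2*p + 2: ¬((11/4)*p > 2 ∨ j ≥ pos + 6)
Then branch requires ¬((11/4)*p > 2 ∨ 2*j ≥ pos - 2); else branch requires (2*pos ≥ 13 → ((4*j ≥ 2*val + 23 → ((¬(4*j ≥ 2*val + 23)) ∧ (¬((11/4)*p > 2 ∨ val ≥ j + 1)))) ∧ ((¬(4*j ≥ 2*val + 23)) → (¬((11/4)*p > 2 ∨ val ≥ j + 1))))) ∧ ((¬(2*pos ≥ 13)) → (¬((11/4)*p > 2 ∨ j ≥ pos + 6))).
Before the if: ((3*j + 3*p = -7 ∧ pos < p - 7) → (¬((11/4)*p > 2 ∨ 2*j ≥ pos - 2))) ∧ ((¬(3*j + 3*p = -7 ∧ pos < p - 7)) → ((2*pos ≥ 13 → ((4*j ≥ 2*val + 23 → ((¬(4*j ≥ 2*val + 23)) ∧ (¬((11/4)*p > 2 ∨ val ≥ j + 1)))) ∧ ((¬(4*j ≥ 2*val + 23)) → (¬((11/4)*p > 2 ∨ val ≥ j + 1))))) ∧ ((¬(2*pos ≥ 13)) → (¬((11/4)*p > 2 ∨ j ≥ pos + 6)))))
Before assert ¬(val + val + 1 > -6): (¬(2*val > -7)) ∧ ((3*j + 3*p = -7 ∧ pos < p - 7) → (¬((11/4)*p > 2 ∨ 2*j ≥ pos - 2))) ∧ ((¬(3*j + 3*p = -7 ∧ pos < p - 7)) → ((2*pos ≥ 13 → ((4*j ≥ 2*val + 23 → ((¬(4*j ≥ 2*val + 23)) ∧ (¬((11/4)*p > 2 ∨ val ≥ j + 1)))) ∧ ((¬(4*j ≥ 2*val + 23)) → (¬((11/4)*p > 2 ∨ val ≥ j + 1))))) ∧ ((¬(2*pos ≥ 13)) → (¬((11/4)*p > 2 ∨ j ≥ pos + 6)))))
Answer: WP = (¬(2*val > -7)) ∧ ((3*j + 3*p = -7 ∧ pos < p - 7) → (¬((11/4)*p > 2 ∨ 2*j ≥ pos - 2))) ∧ ((¬(3*j + 3*p = -7 ∧ pos < p - 7)) → ((2*pos ≥ 13 → ((4*j ≥ 2*val + 23 → ((¬(4*j ≥ 2*val + 23)) ∧ (¬((11/4)*p > 2 ∨ val ≥ j + 1)))) ∧ ((¬(4*j ≥ 2*val + 23)) → (¬((11/4)*p > 2 ∨ val ≥ j + 1))))) ∧ ((¬(2*pos ≥ 13)) → (¬((11/4)*p > 2 ∨ j ≥ pos + 6)))))


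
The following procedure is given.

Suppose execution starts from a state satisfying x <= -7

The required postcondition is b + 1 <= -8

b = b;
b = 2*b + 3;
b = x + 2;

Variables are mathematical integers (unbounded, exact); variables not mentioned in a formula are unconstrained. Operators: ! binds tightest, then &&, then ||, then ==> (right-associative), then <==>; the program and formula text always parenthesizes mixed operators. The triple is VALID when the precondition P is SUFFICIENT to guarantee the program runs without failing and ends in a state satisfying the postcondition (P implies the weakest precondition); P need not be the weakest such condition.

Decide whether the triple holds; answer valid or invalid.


Working backward. After the program, the postcondition b + 1 <= -8 must hold; in canonical form it is b <= -9.
Before b := x + 2: x <= -11
Before b := 2*b + 3: x <= -11
Before b := b: x <= -11
The weakest precondition is x <= -11.
Check whether x <= -7 implies it.
Countermodel: at the initial state x = -10, the precondition holds but the weakest precondition fails.
Answer: invalid


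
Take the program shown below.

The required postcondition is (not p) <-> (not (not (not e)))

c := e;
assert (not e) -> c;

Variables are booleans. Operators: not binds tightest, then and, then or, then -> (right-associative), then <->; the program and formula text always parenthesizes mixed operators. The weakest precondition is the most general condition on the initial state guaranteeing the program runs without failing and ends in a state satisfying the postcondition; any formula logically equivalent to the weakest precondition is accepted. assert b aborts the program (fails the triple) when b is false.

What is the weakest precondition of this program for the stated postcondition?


Working backward. After the program, the postcondition (not p) <-> (not (not (not e))) must hold; in canonical form it is (not p) <-> (not e).
Before assert (not e) -> c: ((not e) -> c) and ((not p) <-> (not e))
Before c := e: ((not e) -> e) and ((not p) <-> (not e))
Answer: WP = ((not e) -> e) and ((not p) <-> (not e))


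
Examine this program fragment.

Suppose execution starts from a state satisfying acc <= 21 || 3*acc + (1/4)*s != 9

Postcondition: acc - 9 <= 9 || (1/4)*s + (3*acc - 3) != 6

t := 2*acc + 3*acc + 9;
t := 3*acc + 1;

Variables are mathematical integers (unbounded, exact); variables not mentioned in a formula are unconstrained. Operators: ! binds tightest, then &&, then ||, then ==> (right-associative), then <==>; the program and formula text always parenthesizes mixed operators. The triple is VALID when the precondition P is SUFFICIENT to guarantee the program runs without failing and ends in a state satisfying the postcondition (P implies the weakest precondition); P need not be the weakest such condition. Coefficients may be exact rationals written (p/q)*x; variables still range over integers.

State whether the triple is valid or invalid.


Working backward. After the program, the postcondition acc - 9 <= 9 || (1/4)*s + (3*acc - 3) != 6 must hold; in canonical form it is acc <= 18 || 3*acc + (1/4)*s != 9.
Before t := 3*acc + 1: acc <= 18 || 3*acc + (1/4)*s != 9
Before t := 2*acc + 3*acc + 9: acc <= 18 || 3*acc + (1/4)*s != 9
The weakest precondition is acc <= 18 || 3*acc + (1/4)*s != 9.
Check whether acc <= 21 || 3*acc + (1/4)*s != 9 implies it.
Countermodel: at the initial state acc = 19, s = -192, the precondition holds but the weakest precondition fails.
Answer: invalid


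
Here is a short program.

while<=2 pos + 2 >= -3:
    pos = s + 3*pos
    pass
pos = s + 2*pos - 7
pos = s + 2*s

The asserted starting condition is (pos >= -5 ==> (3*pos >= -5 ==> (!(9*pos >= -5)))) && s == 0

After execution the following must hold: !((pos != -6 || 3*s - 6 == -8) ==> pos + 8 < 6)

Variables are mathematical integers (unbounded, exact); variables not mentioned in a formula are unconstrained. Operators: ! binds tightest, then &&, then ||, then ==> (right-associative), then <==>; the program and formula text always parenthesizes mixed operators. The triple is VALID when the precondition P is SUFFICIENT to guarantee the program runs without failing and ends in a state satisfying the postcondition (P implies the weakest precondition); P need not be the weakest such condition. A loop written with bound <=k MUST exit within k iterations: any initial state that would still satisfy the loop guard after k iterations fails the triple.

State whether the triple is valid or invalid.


Working backward. After the program, the postcondition !((pos != -6 || 3*s - 6 == -8) ==> pos + 8 < 6) must hold; in canonical form it is !((pos != -6 || 3*s == -2) ==> pos < -2).
Before pos := s + 2*s: !((3*s != -6 || 3*s == -2) ==> 3*s < -2)
Before pos := s + 2*pos - 7: !((3*s != -6 || 3*s == -2) ==> 3*s < -2)
Before the loop (bound <=2), unroll the exhaustion recursion (WP_0 = exit-now case; WP_j = one more guarded iteration, up to j = 2):
  WP_0: (!(pos >= -5)) && (!((3*s != -6 || 3*s == -2) ==> 3*s < -2))
  WP_1: (pos >= -5 ==> ((!(3*pos + s >= -5)) && (!((3*s != -6 || 3*s == -2) ==> 3*s < -2)))) && ((!(pos >= -5)) ==> (!((3*s != -6 || 3*s == -2) ==> 3*s < -2)))
  WP_2: (pos >= -5 ==> ((3*pos + s >= -5 ==> ((!(9*pos + 4*s >= -5)) && (!((3*s != -6 || 3*s == -2) ==> 3*s < -2)))) && ((!(3*pos + s >= -5)) ==> (!((3*s != -6 || 3*s == -2) ==> 3*s < -2))))) && ((!(pos >= -5)) ==> (!((3*s != -6 || 3*s == -2) ==> 3*s < -2)))
So before the loop: (pos >= -5 ==> ((3*pos + s >= -5 ==> ((!(9*pos + 4*s >= -5)) && (!((3*s != -6 || 3*s == -2) ==> 3*s < -2)))) && ((!(3*pos + s >= -5)) ==> (!((3*s != -6 || 3*s == -2) ==> 3*s < -2))))) && ((!(pos >= -5)) ==> (!((3*s != -6 || 3*s == -2) ==> 3*s < -2)))
The weakest precondition is (pos >= -5 ==> ((3*pos + s >= -5 ==> ((!(9*pos + 4*s >= -5)) && (!((3*s != -6 || 3*s == -2) ==> 3*s < -2)))) && ((!(3*pos + s >= -5)) ==> (!((3*s != -6 || 3*s == -2) ==> 3*s < -2))))) && ((!(pos >= -5)) ==> (!((3*s != -6 || 3*s == -2) ==> 3*s < -2))).
Check whether (pos >= -5 ==> (3*pos >= -5 ==> (!(9*pos >= -5)))) && s == 0 implies it.
Every state satisfying the precondition satisfies the weakest precondition: the implication holds.
Answer: valid


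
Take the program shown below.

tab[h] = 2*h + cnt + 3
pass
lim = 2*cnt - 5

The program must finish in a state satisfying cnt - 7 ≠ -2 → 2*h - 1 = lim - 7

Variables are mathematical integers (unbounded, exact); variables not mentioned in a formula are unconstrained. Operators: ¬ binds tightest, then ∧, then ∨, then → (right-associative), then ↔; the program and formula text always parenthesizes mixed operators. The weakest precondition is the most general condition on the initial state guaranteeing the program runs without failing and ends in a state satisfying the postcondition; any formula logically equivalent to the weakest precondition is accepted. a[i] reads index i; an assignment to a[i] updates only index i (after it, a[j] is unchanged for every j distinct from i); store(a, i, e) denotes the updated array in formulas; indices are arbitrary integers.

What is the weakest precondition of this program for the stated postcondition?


Working backward. After the program, the postcondition cnt - 7 ≠ -2 → 2*h - 1 = lim - 7 must hold; in canonical form it is cnt ≠ 5 → 2*h = lim - 6.
Before lim := 2*cnt - 5: cnt ≠ 5 → 2*h = 2*cnt - 11
Before skip: cnt ≠ 5 → 2*h = 2*cnt - 11
Before tab[h] := 2*h + cnt + 3: cnt ≠ 5 → 2*h = 2*cnt - 11
Answer: WP = cnt ≠ 5 → 2*h = 2*cnt - 11


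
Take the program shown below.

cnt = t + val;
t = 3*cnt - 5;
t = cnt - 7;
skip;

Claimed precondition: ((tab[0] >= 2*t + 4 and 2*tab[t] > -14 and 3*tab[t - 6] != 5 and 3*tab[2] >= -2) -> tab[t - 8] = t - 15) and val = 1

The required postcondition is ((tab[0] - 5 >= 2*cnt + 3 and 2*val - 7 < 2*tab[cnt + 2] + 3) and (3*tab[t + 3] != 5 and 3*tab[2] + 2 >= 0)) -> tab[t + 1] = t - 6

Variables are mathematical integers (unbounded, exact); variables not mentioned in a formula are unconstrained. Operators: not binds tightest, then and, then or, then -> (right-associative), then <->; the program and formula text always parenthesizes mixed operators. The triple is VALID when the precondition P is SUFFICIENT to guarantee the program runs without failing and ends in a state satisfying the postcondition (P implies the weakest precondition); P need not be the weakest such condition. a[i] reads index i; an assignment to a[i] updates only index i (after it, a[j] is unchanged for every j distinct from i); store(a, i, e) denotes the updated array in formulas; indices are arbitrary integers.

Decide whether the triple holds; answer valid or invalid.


Working backward. After the program, the postcondition ((tab[0] - 5 >= 2*cnt + 3 and 2*val - 7 < 2*tab[cnt + 2] + 3) and (3*tab[t + 3] != 5 and 3*tab[2] + 2 >= 0)) -> tab[t + 1] = t - 6 must hold; in canonical form it is (tab[0] >= 2*cnt + 8 and 2*val < 2*tab[cnt + 2] + 10 and 3*tab[t + 3] != 5 and 3*tab[2] >= -2) -> tab[t + 1] = t - 6.
Before skip: (tab[0] >= 2*cnt + 8 and 2*val < 2*tab[cnt + 2] + 10 and 3*tab[t + 3] != 5 and 3*tab[2] >= -2) -> tab[t + 1] = t - 6
Before t := cnt - 7: (tab[0] >= 2*cnt + 8 and 2*val < 2*tab[cnt + 2] + 10 and 3*tab[cnt - 4] != 5 and 3*tab[2] >= -2) -> tab[cnt - 6] = cnt - 13
Before t := 3*cnt - 5: (tab[0] >= 2*cnt + 8 and 2*val < 2*tab[cnt + 2] + 10 and 3*tab[cnt - 4] != 5 and 3*tab[2] >= -2) -> tab[cnt - 6] = cnt - 13
Before cnt := t + val: (tab[0] >= 2*t + 2*val + 8 and 2*val < 2*tab[t + val + 2] + 10 and 3*tab[t + val - 4] != 5 and 3*tab[2] >= -2) -> tab[t + val - 6] = t + val - 13
The weakest precondition is (tab[0] >= 2*t + 2*val + 8 and 2*val < 2*tab[t + val + 2] + 10 and 3*tab[t + val - 4] != 5 and 3*tab[2] >= -2) -> tab[t + val - 6] = t + val - 13.
Check whether ((tab[0] >= 2*t + 4 and 2*tab[t] > -14 and 3*tab[t - 6] != 5 and 3*tab[2] >= -2) -> tab[t - 8] = t - 15) and val = 1 implies it.
Countermodel: at the initial state t = -7040, tab = {[-7048] = -7055, [-7046] = -7055, [-7045] = 30152, [-7043] = -7055, [-7040] = -7055, [-7037] = 15521, [0] = -14070, [2] = 6516, elsewhere -7055}, val = 1, the precondition holds but the weakest precondition fails.
Answer: invalid


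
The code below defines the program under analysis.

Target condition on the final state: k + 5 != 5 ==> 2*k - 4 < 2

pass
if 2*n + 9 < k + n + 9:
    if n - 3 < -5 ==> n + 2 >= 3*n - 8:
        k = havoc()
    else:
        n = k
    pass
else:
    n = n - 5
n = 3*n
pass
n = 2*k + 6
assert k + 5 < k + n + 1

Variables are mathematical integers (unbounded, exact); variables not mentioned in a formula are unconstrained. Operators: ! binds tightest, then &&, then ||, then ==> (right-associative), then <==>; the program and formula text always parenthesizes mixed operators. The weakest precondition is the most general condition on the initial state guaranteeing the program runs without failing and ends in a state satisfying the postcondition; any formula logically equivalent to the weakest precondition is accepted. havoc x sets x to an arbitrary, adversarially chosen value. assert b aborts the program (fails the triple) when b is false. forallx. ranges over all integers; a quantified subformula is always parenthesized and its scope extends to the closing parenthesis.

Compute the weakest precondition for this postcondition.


Working backward. After the program, the postcondition k + 5 != 5 ==> 2*k - 4 < 2 must hold; in canonical form it is k != 0 ==> 2*k < 6.
Before assert k + 5 < k + n + 1: n > 4 && (k != 0 ==> 2*k < 6)
Before n := 2*k + 6: 2*k > -2 && (k != 0 ==> 2*k < 6)
Before skip: 2*k > -2 && (k != 0 ==> 2*k < 6)
Before n := 3*n: 2*k > -2 && (k != 0 ==> 2*k < 6)
Then branch requires ((n < -2 ==> 2*n <= 10) ==> (forall k_1. (2*k_1 > -2 && (k_1 != 0 ==> 2*k_1 < 6)))) && ((!(n < -2 ==> 2*n <= 10)) ==> (2*k > -2 && (k != 0 ==> 2*k < 6))); else branch requires 2*k > -2 && (k != 0 ==> 2*k < 6).
Before the if: (n < k ==> (((n < -2 ==> 2*n <= 10) ==> (forall k_1. (2*k_1 > -2 && (k_1 != 0 ==> 2*k_1 < 6)))) && ((!(n < -2 ==> 2*n <= 10)) ==> (2*k > -2 && (k != 0 ==> 2*k < 6))))) && ((!(n < k)) ==> (2*k > -2 && (k != 0 ==> 2*k < 6)))
Before skip: (n < k ==> (((n < -2 ==> 2*n <= 10) ==> (forall k_1. (2*k_1 > -2 && (k_1 != 0 ==> 2*k_1 < 6)))) && ((!(n < -2 ==> 2*n <= 10)) ==> (2*k > -2 && (k != 0 ==> 2*k < 6))))) && ((!(n < k)) ==> (2*k > -2 && (k != 0 ==> 2*k < 6)))
Answer: WP = (n < k ==> (((n < -2 ==> 2*n <= 10) ==> (forall k_1. (2*k_1 > -2 && (k_1 != 0 ==> 2*k_1 < 6)))) && ((!(n < -2 ==> 2*n <= 10)) ==> (2*k > -2 && (k != 0 ==> 2*k < 6))))) && ((!(n < k)) ==> (2*k > -2 && (k != 0 ==> 2*k < 6)))


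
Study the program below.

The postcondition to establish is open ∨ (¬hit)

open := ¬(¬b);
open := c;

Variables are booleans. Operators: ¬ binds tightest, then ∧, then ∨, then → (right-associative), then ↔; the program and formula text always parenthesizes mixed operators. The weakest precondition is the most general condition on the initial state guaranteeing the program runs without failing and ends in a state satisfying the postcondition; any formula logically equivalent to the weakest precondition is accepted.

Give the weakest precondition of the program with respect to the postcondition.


Working backward. After the program, open ∨ (¬hit) must hold.
Before open := c: c ∨ (¬hit)
Before open := ¬(¬b): c ∨ (¬hit)
Answer: WP = c ∨ (¬hit)


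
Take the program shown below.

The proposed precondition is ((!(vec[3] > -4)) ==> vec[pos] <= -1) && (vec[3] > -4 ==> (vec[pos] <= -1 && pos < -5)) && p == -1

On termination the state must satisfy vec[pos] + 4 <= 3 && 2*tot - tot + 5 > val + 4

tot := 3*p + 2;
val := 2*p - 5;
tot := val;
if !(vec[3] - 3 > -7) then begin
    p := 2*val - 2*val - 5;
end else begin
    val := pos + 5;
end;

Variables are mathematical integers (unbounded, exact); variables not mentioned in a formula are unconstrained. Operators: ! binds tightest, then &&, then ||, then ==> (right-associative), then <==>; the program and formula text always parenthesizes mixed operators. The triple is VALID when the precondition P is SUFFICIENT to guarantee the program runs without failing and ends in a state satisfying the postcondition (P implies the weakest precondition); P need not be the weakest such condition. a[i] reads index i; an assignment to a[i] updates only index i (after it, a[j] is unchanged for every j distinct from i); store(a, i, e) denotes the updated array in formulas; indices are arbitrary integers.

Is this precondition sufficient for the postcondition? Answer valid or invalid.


Working backward. After the program, the postcondition vec[pos] + 4 <= 3 && 2*tot - tot + 5 > val + 4 must hold; in canonical form it is vec[pos] <= -1 && tot > val - 1.
Then branch requires vec[pos] <= -1 && tot > val - 1; else branch requires vec[pos] <= -1 && tot > pos + 4.
Before the if: ((!(vec[3] > -4)) ==> (vec[pos] <= -1 && tot > val - 1)) && (vec[3] > -4 ==> (vec[pos] <= -1 && tot > pos + 4))
Before tot := val: ((!(vec[3] > -4)) ==> vec[pos] <= -1) && (vec[3] > -4 ==> (vec[pos] <= -1 && val > pos + 4))
Before val := 2*p - 5: ((!(vec[3] > -4)) ==> vec[pos] <= -1) && (vec[3] > -4 ==> (vec[pos] <= -1 && 2*p > pos + 9))
Before tot := 3*p + 2: ((!(vec[3] > -4)) ==> vec[pos] <= -1) && (vec[3] > -4 ==> (vec[pos] <= -1 && 2*p > pos + 9))
The weakest precondition is ((!(vec[3] > -4)) ==> vec[pos] <= -1) && (vec[3] > -4 ==> (vec[pos] <= -1 && 2*p > pos + 9)).
Check whether ((!(vec[3] > -4)) ==> vec[pos] <= -1) && (vec[3] > -4 ==> (vec[pos] <= -1 && pos < -5)) && p == -1 implies it.
Countermodel: at the initial state p = -1, pos = -6, vec = {[-6] = -1, [3] = 0, elsewhere 0}, the precondition holds but the weakest precondition fails.
Answer: invalid


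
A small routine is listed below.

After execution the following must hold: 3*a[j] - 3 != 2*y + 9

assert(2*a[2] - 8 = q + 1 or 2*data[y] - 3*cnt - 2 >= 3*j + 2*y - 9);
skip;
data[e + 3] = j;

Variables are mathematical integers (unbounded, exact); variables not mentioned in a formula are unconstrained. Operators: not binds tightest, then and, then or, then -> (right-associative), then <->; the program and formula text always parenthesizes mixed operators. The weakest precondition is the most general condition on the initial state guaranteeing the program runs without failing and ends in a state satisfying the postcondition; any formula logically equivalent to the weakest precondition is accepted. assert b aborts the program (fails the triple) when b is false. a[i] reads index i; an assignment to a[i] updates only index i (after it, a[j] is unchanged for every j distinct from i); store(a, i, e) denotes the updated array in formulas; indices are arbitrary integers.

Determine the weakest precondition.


Working backward. After the program, the postcondition 3*a[j] - 3 != 2*y + 9 must hold; in canonical form it is 3*a[j] != 2*y + 12.
Before data[e + 3] := j: 3*a[j] != 2*y + 12
Before skip: 3*a[j] != 2*y + 12
Before assert 2*a[2] - 8 = q + 1 or 2*data[y] - 3*cnt - 2 >= 3*j + 2*y - 9: (2*a[2] = q + 9 or 2*data[y] >= 3*cnt + 3*j + 2*y - 7) and 3*a[j] != 2*y + 12
Answer: WP = (2*a[2] = q + 9 or 2*data[y] >= 3*cnt + 3*j + 2*y - 7) and 3*a[j] != 2*y + 12


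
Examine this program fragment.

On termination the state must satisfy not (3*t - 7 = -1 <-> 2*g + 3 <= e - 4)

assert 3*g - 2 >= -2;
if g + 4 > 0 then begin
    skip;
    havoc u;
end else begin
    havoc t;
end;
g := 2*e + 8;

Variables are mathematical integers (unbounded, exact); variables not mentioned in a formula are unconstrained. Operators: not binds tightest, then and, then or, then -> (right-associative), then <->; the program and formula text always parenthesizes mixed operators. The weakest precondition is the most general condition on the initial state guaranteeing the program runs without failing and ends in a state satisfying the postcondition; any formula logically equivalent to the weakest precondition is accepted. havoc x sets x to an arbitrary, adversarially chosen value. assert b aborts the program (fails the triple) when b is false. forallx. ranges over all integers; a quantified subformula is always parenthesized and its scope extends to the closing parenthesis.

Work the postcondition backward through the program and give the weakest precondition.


Working backward. After the program, the postcondition not (3*t - 7 = -1 <-> 2*g + 3 <= e - 4) must hold; in canonical form it is not (3*t = 6 <-> 2*g <= e - 7).
Before g := 2*e + 8: not (3*t = 6 <-> 3*e <= -23)
Then branch requires not (3*t = 6 <-> 3*e <= -23); else branch requires forall t_1. (not (3*t_1 = 6 <-> 3*e <= -23)).
Before the if: (g > -4 -> (not (3*t = 6 <-> 3*e <= -23))) and ((not (g > -4)) -> (forall t_1. (not (3*t_1 = 6 <-> 3*e <= -23))))
Before assert 3*g - 2 >= -2: 3*g >= 0 and (g > -4 -> (not (3*t = 6 <-> 3*e <= -23))) and ((not (g > -4)) -> (forall t_1. (not (3*t_1 = 6 <-> 3*e <= -23))))
Answer: WP = 3*g >= 0 and (g > -4 -> (not (3*t = 6 <-> 3*e <= -23))) and ((not (g > -4)) -> (forall t_1. (not (3*t_1 = 6 <-> 3*e <= -23))))


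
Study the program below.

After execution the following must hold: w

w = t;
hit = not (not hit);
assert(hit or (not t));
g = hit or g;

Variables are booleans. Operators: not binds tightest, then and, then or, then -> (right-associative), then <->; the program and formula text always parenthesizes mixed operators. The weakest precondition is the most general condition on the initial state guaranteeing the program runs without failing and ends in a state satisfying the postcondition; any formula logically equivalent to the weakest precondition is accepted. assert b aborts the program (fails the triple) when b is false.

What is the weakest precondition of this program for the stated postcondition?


Working backward. After the program, w must hold.
Before g := hit or g: w
Before assert hit or (not t): (hit or (not t)) and w
Before hit := not (not hit): (hit or (not t)) and w
Before w := t: (hit or (not t)) and t
Answer: WP = (hit or (not t)) and t


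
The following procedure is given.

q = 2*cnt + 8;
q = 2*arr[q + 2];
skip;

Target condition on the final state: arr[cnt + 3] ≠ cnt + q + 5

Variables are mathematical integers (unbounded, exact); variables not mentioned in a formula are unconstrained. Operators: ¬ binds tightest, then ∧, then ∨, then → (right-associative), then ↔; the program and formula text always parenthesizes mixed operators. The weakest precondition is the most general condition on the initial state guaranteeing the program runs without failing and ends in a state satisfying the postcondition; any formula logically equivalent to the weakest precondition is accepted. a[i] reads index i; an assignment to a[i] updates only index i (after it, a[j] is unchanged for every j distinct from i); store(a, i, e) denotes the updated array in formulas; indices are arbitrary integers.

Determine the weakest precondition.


Working backward. After the program, arr[cnt + 3] ≠ cnt + q + 5 must hold.
Before skip: arr[cnt + 3] ≠ cnt + q + 5
Before q := 2*arr[q + 2]: arr[cnt + 3] ≠ 2*arr[q + 2] + cnt + 5
Before q := 2*cnt + 8: arr[cnt + 3] ≠ 2*arr[2*cnt + 10] + cnt + 5
Answer: WP = arr[cnt + 3] ≠ 2*arr[2*cnt + 10] + cnt + 5


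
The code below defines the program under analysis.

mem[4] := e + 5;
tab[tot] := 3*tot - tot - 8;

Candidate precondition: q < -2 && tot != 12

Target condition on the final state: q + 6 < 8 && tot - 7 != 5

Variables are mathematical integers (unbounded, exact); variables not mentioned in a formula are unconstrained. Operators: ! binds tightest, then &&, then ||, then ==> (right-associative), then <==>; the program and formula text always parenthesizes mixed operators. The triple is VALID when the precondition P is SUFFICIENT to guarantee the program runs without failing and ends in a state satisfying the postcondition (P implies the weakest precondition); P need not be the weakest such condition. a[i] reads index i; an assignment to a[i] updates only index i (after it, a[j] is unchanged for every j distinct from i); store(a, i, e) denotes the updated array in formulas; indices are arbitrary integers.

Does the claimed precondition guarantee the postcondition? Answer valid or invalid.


Working backward. After the program, the postcondition q + 6 < 8 && tot - 7 != 5 must hold; in canonical form it is q < 2 && tot != 12.
Before tab[tot] := 3*tot - tot - 8: q < 2 && tot != 12
Before mem[4] := e + 5: q < 2 && tot != 12
The weakest precondition is q < 2 && tot != 12.
Check whether q < -2 && tot != 12 implies it.
Every state satisfying the precondition satisfies the weakest precondition: the implication holds.
Answer: valid


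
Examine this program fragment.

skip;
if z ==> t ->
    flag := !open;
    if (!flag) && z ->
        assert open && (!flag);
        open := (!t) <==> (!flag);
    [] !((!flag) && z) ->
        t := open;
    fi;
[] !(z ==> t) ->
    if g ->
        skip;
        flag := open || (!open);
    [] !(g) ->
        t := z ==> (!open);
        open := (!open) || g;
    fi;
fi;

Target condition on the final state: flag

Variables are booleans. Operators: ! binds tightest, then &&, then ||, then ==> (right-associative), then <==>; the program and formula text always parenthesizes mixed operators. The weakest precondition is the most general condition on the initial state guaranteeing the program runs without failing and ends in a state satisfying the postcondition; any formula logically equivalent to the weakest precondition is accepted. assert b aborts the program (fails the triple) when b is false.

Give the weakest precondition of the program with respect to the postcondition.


Working backward. After the program, flag must hold.
Then branch requires (!(open && z)) && ((!(open && z)) ==> (!open)); else branch requires (!g) ==> flag.
Before the if: ((z ==> t) ==> ((!(open && z)) && ((!(open && z)) ==> (!open)))) && ((!(z ==> t)) ==> ((!g) ==> flag))
Before skip: ((z ==> t) ==> ((!(open && z)) && ((!(open && z)) ==> (!open)))) && ((!(z ==> t)) ==> ((!g) ==> flag))
Answer: WP = ((z ==> t) ==> ((!(open && z)) && ((!(open && z)) ==> (!open)))) && ((!(z ==> t)) ==> ((!g) ==> flag))
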